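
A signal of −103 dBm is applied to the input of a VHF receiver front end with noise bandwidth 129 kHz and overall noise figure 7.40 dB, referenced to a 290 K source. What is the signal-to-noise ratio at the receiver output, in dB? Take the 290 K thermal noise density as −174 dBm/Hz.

12.5 dB

Noise floor: N = −174 + 10 log₁₀(B) + NF
10 log₁₀(1.29×10⁵) = 51.11 dB
N = −174 + 51.11 + 7.40 = −115.49 dBm
SNR = P_sig − N = −103 − (−115.49) = 12.49 dB → 12.5 dB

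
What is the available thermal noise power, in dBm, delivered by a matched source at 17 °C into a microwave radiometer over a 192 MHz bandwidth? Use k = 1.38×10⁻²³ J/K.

−91.1 dBm

T = 17 °C + 273.15 = 290.15 K
P_n = kTB = 1.38×10⁻²³ × 290.15 × 1.92×10⁸ = 7.69×10⁻¹³ W
In dBm: 10 log₁₀(7.69×10⁻¹³ / 10⁻³) = −91.1 dBm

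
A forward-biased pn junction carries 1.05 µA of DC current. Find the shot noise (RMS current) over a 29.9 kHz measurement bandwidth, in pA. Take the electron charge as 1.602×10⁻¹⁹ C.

100 pA

I_n = √(2qI·B)
2qI·B = 2 × 1.602×10⁻¹⁹ × 1.05×10⁻⁶ × 2.99×10⁴ = 1.01×10⁻²⁰ A²
I_n = √(1.01×10⁻²⁰) = 1.00×10⁻¹⁰ A = 100 pA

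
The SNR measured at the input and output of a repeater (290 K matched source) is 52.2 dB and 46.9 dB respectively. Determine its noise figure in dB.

NF (dB) = SNR_in(dB) − SNR_out(dB) when the source is at T₀
NF = 52.2 − 46.9 = 5.3 dB

5.3 dB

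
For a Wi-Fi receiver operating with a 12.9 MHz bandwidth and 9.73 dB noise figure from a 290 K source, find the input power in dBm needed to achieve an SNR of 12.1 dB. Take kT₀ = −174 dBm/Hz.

Sensitivity = −174 + 10 log₁₀(B) + NF + SNR_min
= −174 + 71.11 + 9.73 + 12.1
= −81.06 dBm → −81.1 dBm

−81.1 dBm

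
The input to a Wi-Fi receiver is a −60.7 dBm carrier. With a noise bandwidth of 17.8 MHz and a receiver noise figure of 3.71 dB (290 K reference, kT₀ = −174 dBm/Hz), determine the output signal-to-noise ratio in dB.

Noise floor: N = −174 + 10 log₁₀(B) + NF
10 log₁₀(1.78×10⁷) = 72.5 dB
N = −174 + 72.5 + 3.71 = −97.79 dBm
SNR = P_sig − N = −60.7 − (−97.79) = 37.09 dB → 37.1 dB

37.1 dB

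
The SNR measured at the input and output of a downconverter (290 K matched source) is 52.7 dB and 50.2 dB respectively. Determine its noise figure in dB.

NF (dB) = SNR_in(dB) − SNR_out(dB) when the source is at T₀
NF = 52.7 − 50.2 = 2.5 dB

2.5 dB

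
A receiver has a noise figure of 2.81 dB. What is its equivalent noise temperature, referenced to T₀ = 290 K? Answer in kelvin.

264 K

F = 10^(2.81/10) = 1.90985
T_e = (F − 1)·T₀ = (1.90985 − 1) × 290 = 264 K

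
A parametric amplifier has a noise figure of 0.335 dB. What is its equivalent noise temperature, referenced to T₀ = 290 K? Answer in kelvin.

F = 10^(0.335/10) = 1.08019
T_e = (F − 1)·T₀ = (1.08019 − 1) × 290 = 23.3 K

23.3 K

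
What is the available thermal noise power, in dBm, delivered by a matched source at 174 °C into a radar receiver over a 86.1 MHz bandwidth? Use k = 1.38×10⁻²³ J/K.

T = 174 °C + 273.15 = 447.15 K
P_n = kTB = 1.38×10⁻²³ × 447.15 × 8.61×10⁷ = 5.31×10⁻¹³ W
In dBm: 10 log₁₀(5.31×10⁻¹³ / 10⁻³) = −92.7 dBm

−92.7 dBm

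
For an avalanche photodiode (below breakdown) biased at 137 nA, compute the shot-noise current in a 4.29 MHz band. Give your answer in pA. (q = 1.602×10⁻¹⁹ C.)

434 pA

I_n = √(2qI·B)
2qI·B = 2 × 1.602×10⁻¹⁹ × 1.37×10⁻⁷ × 4.29×10⁶ = 1.88×10⁻¹⁹ A²
I_n = √(1.88×10⁻¹⁹) = 4.34×10⁻¹⁰ A = 434 pA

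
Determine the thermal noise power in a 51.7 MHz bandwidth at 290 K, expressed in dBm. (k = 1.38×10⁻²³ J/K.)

−96.8 dBm

P_n = kTB = 1.38×10⁻²³ × 290 × 5.17×10⁷ = 2.07×10⁻¹³ W
In dBm: 10 log₁₀(2.07×10⁻¹³ / 10⁻³) = −96.8 dBm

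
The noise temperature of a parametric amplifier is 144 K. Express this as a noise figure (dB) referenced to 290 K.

1.75 dB

F = 1 + T_e/T₀ = 1 + 144/290 = 1.49655
NF = 10 log₁₀(1.49655) = 1.75 dB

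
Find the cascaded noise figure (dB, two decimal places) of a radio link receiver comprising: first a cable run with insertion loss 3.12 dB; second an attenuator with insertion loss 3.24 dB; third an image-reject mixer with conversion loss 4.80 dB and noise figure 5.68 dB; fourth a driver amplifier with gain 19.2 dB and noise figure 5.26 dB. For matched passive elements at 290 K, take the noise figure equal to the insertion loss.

Convert to linear (a loss of L dB is a gain of −L dB): F_i = 10^(NF_i/10), G_i = 10^(G_i,dB/10)
  Stage 1: F_1 = 10^(3.12/10) = 2.051, G_1 = 10^(−3.12/10) = 0.4875
  Stage 2: F_2 = 10^(3.24/10) = 2.109, G_2 = 10^(−3.24/10) = 0.4742
  Stage 3: F_3 = 10^(5.68/10) = 3.698, G_3 = 10^(−4.80/10) = 0.3311
  Stage 4: F_4 = 10^(5.26/10) = 3.357, G_4 = 10^(19.2/10) = 83.18
Friis cascade:
  F = 2.051 + (2.109 − 1)/0.4875 + (3.698 − 1)/0.2312 + (3.357 − 1)/0.07656 = 46.79
NF = 10 log₁₀(46.79) = 16.70 dB

16.70 dB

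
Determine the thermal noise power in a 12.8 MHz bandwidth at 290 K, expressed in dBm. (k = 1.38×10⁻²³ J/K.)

P_n = kTB = 1.38×10⁻²³ × 290 × 1.28×10⁷ = 5.12×10⁻¹⁴ W
In dBm: 10 log₁₀(5.12×10⁻¹⁴ / 10⁻³) = −102.9 dBm

−102.9 dBm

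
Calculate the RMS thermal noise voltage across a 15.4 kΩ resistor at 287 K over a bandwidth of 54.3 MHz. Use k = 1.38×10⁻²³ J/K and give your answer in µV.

V_n = √(4kTRB)
4kTRB = 4 × 1.38×10⁻²³ × 287 × 1.54×10⁴ × 5.43×10⁷ = 1.32×10⁻⁸ V²
V_n = √(1.32×10⁻⁸) = 1.15×10⁻⁴ V = 115 µV

115 µV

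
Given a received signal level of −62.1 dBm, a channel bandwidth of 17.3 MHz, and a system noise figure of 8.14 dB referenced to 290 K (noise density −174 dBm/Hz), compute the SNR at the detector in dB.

Noise floor: N = −174 + 10 log₁₀(B) + NF
10 log₁₀(1.73×10⁷) = 72.38 dB
N = −174 + 72.38 + 8.14 = −93.48 dBm
SNR = P_sig − N = −62.1 − (−93.48) = 31.38 dB → 31.4 dB

31.4 dB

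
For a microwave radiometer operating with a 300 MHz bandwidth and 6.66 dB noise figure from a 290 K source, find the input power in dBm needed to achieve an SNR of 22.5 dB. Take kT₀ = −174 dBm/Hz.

−60.1 dBm

Sensitivity = −174 + 10 log₁₀(B) + NF + SNR_min
= −174 + 84.77 + 6.66 + 22.5
= −60.07 dBm → −60.1 dBm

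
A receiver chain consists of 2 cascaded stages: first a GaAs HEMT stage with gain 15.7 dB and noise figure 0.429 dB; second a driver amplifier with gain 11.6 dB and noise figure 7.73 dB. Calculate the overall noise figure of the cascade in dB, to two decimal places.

0.92 dB

Convert to linear (a loss of L dB is a gain of −L dB): F_i = 10^(NF_i/10), G_i = 10^(G_i,dB/10)
  Stage 1: F_1 = 10^(0.429/10) = 1.104, G_1 = 10^(15.7/10) = 37.15
  Stage 2: F_2 = 10^(7.73/10) = 5.929, G_2 = 10^(11.6/10) = 14.45
Friis cascade:
  F = 1.104 + (5.929 − 1)/37.15 = 1.236
NF = 10 log₁₀(1.236) = 0.92 dB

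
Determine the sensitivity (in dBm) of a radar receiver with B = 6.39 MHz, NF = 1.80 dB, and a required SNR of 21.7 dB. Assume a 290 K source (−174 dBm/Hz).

Sensitivity = −174 + 10 log₁₀(B) + NF + SNR_min
= −174 + 68.06 + 1.80 + 21.7
= −82.44 dBm → −82.4 dBm

−82.4 dBm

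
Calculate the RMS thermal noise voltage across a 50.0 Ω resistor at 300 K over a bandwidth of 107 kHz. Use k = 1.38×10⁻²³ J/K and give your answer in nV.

298 nV

V_n = √(4kTRB)
4kTRB = 4 × 1.38×10⁻²³ × 300 × 5.00×10¹ × 1.07×10⁵ = 8.86×10⁻¹⁴ V²
V_n = √(8.86×10⁻¹⁴) = 2.98×10⁻⁷ V = 298 nV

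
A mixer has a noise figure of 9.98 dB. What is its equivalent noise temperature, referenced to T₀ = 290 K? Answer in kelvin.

F = 10^(9.98/10) = 9.95405
T_e = (F − 1)·T₀ = (9.95405 − 1) × 290 = 2597 K

2597 K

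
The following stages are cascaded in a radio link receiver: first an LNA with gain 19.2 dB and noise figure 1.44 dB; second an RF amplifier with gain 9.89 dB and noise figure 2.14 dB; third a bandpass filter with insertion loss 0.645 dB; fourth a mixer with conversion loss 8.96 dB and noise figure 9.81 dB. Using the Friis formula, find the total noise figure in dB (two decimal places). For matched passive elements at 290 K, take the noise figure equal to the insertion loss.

1.50 dB

Convert to linear (a loss of L dB is a gain of −L dB): F_i = 10^(NF_i/10), G_i = 10^(G_i,dB/10)
  Stage 1: F_1 = 10^(1.44/10) = 1.393, G_1 = 10^(19.2/10) = 83.18
  Stage 2: F_2 = 10^(2.14/10) = 1.637, G_2 = 10^(9.89/10) = 9.750
  Stage 3: F_3 = 10^(0.645/10) = 1.160, G_3 = 10^(−0.645/10) = 0.8620
  Stage 4: F_4 = 10^(9.81/10) = 9.572, G_4 = 10^(−8.96/10) = 0.1271
Friis cascade:
  F = 1.393 + (1.637 − 1)/83.18 + (1.160 − 1)/811.0 + (9.572 − 1)/699.0 = 1.413
NF = 10 log₁₀(1.413) = 1.50 dB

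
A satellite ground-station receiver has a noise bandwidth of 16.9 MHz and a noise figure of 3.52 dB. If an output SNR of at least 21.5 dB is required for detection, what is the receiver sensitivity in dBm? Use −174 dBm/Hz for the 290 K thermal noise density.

−76.7 dBm

Sensitivity = −174 + 10 log₁₀(B) + NF + SNR_min
= −174 + 72.28 + 3.52 + 21.5
= −76.70 dBm → −76.7 dBm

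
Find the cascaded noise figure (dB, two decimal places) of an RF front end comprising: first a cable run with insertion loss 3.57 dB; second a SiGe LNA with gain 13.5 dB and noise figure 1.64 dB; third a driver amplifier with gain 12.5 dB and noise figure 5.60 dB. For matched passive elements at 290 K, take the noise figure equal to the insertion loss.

5.55 dB

Convert to linear (a loss of L dB is a gain of −L dB): F_i = 10^(NF_i/10), G_i = 10^(G_i,dB/10)
  Stage 1: F_1 = 10^(3.57/10) = 2.275, G_1 = 10^(−3.57/10) = 0.4395
  Stage 2: F_2 = 10^(1.64/10) = 1.459, G_2 = 10^(13.5/10) = 22.39
  Stage 3: F_3 = 10^(5.60/10) = 3.631, G_3 = 10^(12.5/10) = 17.78
Friis cascade:
  F = 2.275 + (1.459 − 1)/0.4395 + (3.631 − 1)/9.840 = 3.586
NF = 10 log₁₀(3.586) = 5.55 dB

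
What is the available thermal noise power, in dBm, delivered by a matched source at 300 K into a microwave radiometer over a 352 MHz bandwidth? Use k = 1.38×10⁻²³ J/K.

−88.4 dBm

P_n = kTB = 1.38×10⁻²³ × 300 × 3.52×10⁸ = 1.46×10⁻¹² W
In dBm: 10 log₁₀(1.46×10⁻¹² / 10⁻³) = −88.4 dBm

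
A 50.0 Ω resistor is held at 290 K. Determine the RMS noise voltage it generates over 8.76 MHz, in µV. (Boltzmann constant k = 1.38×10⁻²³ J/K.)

2.65 µV

V_n = √(4kTRB)
4kTRB = 4 × 1.38×10⁻²³ × 290 × 5.00×10¹ × 8.76×10⁶ = 7.01×10⁻¹² V²
V_n = √(7.01×10⁻¹²) = 2.65×10⁻⁶ V = 2.65 µV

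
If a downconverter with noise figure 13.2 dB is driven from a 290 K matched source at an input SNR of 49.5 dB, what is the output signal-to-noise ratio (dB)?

36.3 dB

By definition F = SNR_in/SNR_out, so in dB: SNR_out = SNR_in − NF
SNR_out = 49.5 − 13.2 = 36.3 dB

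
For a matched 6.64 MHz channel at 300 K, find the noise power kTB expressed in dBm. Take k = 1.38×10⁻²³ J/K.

−105.6 dBm

P_n = kTB = 1.38×10⁻²³ × 300 × 6.64×10⁶ = 2.75×10⁻¹⁴ W
In dBm: 10 log₁₀(2.75×10⁻¹⁴ / 10⁻³) = −105.6 dBm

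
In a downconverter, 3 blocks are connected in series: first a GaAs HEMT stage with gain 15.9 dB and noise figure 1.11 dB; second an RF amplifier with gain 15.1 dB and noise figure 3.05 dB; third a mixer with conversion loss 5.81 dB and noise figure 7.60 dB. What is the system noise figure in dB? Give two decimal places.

Convert to linear (a loss of L dB is a gain of −L dB): F_i = 10^(NF_i/10), G_i = 10^(G_i,dB/10)
  Stage 1: F_1 = 10^(1.11/10) = 1.291, G_1 = 10^(15.9/10) = 38.90
  Stage 2: F_2 = 10^(3.05/10) = 2.018, G_2 = 10^(15.1/10) = 32.36
  Stage 3: F_3 = 10^(7.60/10) = 5.754, G_3 = 10^(−5.81/10) = 0.2624
Friis cascade:
  F = 1.291 + (2.018 − 1)/38.90 + (5.754 − 1)/1259 = 1.321
NF = 10 log₁₀(1.321) = 1.21 dB

1.21 dB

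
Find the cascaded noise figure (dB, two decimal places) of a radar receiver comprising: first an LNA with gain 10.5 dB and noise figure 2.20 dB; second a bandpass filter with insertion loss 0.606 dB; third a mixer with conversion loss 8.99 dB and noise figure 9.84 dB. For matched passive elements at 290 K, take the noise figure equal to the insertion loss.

Convert to linear (a loss of L dB is a gain of −L dB): F_i = 10^(NF_i/10), G_i = 10^(G_i,dB/10)
  Stage 1: F_1 = 10^(2.20/10) = 1.660, G_1 = 10^(10.5/10) = 11.22
  Stage 2: F_2 = 10^(0.606/10) = 1.150, G_2 = 10^(−0.606/10) = 0.8698
  Stage 3: F_3 = 10^(9.84/10) = 9.638, G_3 = 10^(−8.99/10) = 0.1262
Friis cascade:
  F = 1.660 + (1.150 − 1)/11.22 + (9.638 − 1)/9.759 = 2.558
NF = 10 log₁₀(2.558) = 4.08 dB

4.08 dB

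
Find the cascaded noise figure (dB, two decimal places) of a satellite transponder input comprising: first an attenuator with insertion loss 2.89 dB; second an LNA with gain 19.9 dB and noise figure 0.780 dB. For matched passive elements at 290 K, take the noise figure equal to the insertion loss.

Convert to linear (a loss of L dB is a gain of −L dB): F_i = 10^(NF_i/10), G_i = 10^(G_i,dB/10)
  Stage 1: F_1 = 10^(2.89/10) = 1.945, G_1 = 10^(−2.89/10) = 0.5140
  Stage 2: F_2 = 10^(0.780/10) = 1.197, G_2 = 10^(19.9/10) = 97.72
Friis cascade:
  F = 1.945 + (1.197 − 1)/0.5140 = 2.328
NF = 10 log₁₀(2.328) = 3.67 dB

3.67 dB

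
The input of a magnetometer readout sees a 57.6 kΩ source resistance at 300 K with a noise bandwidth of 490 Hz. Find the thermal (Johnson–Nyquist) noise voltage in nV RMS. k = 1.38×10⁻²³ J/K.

684 nV

V_n = √(4kTRB)
4kTRB = 4 × 1.38×10⁻²³ × 300 × 5.76×10⁴ × 4.90×10² = 4.67×10⁻¹³ V²
V_n = √(4.67×10⁻¹³) = 6.84×10⁻⁷ V = 684 nV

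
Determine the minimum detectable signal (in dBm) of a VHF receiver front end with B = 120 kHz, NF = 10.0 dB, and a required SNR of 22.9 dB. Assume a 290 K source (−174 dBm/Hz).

Sensitivity = −174 + 10 log₁₀(B) + NF + SNR_min
= −174 + 50.79 + 10.0 + 22.9
= −90.31 dBm → −90.3 dBm

−90.3 dBm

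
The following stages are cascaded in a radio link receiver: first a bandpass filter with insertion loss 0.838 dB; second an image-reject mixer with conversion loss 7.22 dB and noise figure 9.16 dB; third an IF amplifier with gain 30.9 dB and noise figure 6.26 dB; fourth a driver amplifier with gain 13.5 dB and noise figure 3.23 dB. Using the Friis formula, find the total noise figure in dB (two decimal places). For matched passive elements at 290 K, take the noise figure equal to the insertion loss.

Convert to linear (a loss of L dB is a gain of −L dB): F_i = 10^(NF_i/10), G_i = 10^(G_i,dB/10)
  Stage 1: F_1 = 10^(0.838/10) = 1.213, G_1 = 10^(−0.838/10) = 0.8245
  Stage 2: F_2 = 10^(9.16/10) = 8.241, G_2 = 10^(−7.22/10) = 0.1897
  Stage 3: F_3 = 10^(6.26/10) = 4.227, G_3 = 10^(30.9/10) = 1230
  Stage 4: F_4 = 10^(3.23/10) = 2.104, G_4 = 10^(13.5/10) = 22.39
Friis cascade:
  F = 1.213 + (8.241 − 1)/0.8245 + (4.227 − 1)/0.1564 + (2.104 − 1)/192.4 = 30.63
NF = 10 log₁₀(30.63) = 14.86 dB

14.86 dB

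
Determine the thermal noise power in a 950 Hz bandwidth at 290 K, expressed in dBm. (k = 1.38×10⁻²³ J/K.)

P_n = kTB = 1.38×10⁻²³ × 290 × 9.50×10² = 3.80×10⁻¹⁸ W
In dBm: 10 log₁₀(3.80×10⁻¹⁸ / 10⁻³) = −144.2 dBm

−144.2 dBm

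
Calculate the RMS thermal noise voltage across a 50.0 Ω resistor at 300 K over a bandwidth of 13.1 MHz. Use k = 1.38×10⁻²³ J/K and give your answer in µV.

V_n = √(4kTRB)
4kTRB = 4 × 1.38×10⁻²³ × 300 × 5.00×10¹ × 1.31×10⁷ = 1.08×10⁻¹¹ V²
V_n = √(1.08×10⁻¹¹) = 3.29×10⁻⁶ V = 3.29 µV

3.29 µV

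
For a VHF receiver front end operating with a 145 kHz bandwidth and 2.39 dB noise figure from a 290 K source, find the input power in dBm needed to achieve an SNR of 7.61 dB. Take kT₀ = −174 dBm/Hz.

Sensitivity = −174 + 10 log₁₀(B) + NF + SNR_min
= −174 + 51.61 + 2.39 + 7.61
= −112.39 dBm → −112.4 dBm

−112.4 dBm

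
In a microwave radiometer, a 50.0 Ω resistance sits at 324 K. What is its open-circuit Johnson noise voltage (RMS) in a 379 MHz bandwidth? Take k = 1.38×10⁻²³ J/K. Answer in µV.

V_n = √(4kTRB)
4kTRB = 4 × 1.38×10⁻²³ × 324 × 5.00×10¹ × 3.79×10⁸ = 3.39×10⁻¹⁰ V²
V_n = √(3.39×10⁻¹⁰) = 1.84×10⁻⁵ V = 18.4 µV

18.4 µV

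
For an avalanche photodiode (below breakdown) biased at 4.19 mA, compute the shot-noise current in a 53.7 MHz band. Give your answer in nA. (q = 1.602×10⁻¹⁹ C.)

268 nA

I_n = √(2qI·B)
2qI·B = 2 × 1.602×10⁻¹⁹ × 4.19×10⁻³ × 5.37×10⁷ = 7.21×10⁻¹⁴ A²
I_n = √(7.21×10⁻¹⁴) = 2.68×10⁻⁷ A = 268 nA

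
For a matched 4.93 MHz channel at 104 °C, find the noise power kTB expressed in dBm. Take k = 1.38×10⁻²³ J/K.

T = 104 °C + 273.15 = 377.15 K
P_n = kTB = 1.38×10⁻²³ × 377.15 × 4.93×10⁶ = 2.57×10⁻¹⁴ W
In dBm: 10 log₁₀(2.57×10⁻¹⁴ / 10⁻³) = −105.9 dBm

−105.9 dBm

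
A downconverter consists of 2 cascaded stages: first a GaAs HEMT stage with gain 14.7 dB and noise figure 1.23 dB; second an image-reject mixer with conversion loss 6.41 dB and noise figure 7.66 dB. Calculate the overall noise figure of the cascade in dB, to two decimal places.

Convert to linear (a loss of L dB is a gain of −L dB): F_i = 10^(NF_i/10), G_i = 10^(G_i,dB/10)
  Stage 1: F_1 = 10^(1.23/10) = 1.327, G_1 = 10^(14.7/10) = 29.51
  Stage 2: F_2 = 10^(7.66/10) = 5.834, G_2 = 10^(−6.41/10) = 0.2286
Friis cascade:
  F = 1.327 + (5.834 − 1)/29.51 = 1.491
NF = 10 log₁₀(1.491) = 1.74 dB

1.74 dB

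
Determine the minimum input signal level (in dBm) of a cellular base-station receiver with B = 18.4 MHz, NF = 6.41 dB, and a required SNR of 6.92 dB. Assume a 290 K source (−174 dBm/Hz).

−88.0 dBm

Sensitivity = −174 + 10 log₁₀(B) + NF + SNR_min
= −174 + 72.65 + 6.41 + 6.92
= −88.02 dBm → −88.0 dBm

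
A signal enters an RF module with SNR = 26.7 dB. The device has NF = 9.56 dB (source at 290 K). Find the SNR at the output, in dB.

17.14 dB

By definition F = SNR_in/SNR_out, so in dB: SNR_out = SNR_in − NF
SNR_out = 26.7 − 9.56 = 17.14 dB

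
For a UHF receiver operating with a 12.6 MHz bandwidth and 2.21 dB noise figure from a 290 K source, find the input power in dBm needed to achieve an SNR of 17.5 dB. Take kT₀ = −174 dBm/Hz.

−83.3 dBm

Sensitivity = −174 + 10 log₁₀(B) + NF + SNR_min
= −174 + 71 + 2.21 + 17.5
= −83.29 dBm → −83.3 dBm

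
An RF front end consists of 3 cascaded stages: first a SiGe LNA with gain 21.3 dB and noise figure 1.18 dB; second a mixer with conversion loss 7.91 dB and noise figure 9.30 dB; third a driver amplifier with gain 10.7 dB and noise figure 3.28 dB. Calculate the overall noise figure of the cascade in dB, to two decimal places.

1.52 dB

Convert to linear (a loss of L dB is a gain of −L dB): F_i = 10^(NF_i/10), G_i = 10^(G_i,dB/10)
  Stage 1: F_1 = 10^(1.18/10) = 1.312, G_1 = 10^(21.3/10) = 134.9
  Stage 2: F_2 = 10^(9.30/10) = 8.511, G_2 = 10^(−7.91/10) = 0.1618
  Stage 3: F_3 = 10^(3.28/10) = 2.128, G_3 = 10^(10.7/10) = 11.75
Friis cascade:
  F = 1.312 + (8.511 − 1)/134.9 + (2.128 − 1)/21.83 = 1.420
NF = 10 log₁₀(1.420) = 1.52 dB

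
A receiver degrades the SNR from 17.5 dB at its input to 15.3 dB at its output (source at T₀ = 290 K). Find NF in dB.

2.2 dB

NF (dB) = SNR_in(dB) − SNR_out(dB) when the source is at T₀
NF = 17.5 − 15.3 = 2.2 dB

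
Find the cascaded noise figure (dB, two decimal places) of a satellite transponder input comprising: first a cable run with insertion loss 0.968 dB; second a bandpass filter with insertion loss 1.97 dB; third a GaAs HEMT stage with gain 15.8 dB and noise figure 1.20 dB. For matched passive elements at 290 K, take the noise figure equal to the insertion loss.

Convert to linear (a loss of L dB is a gain of −L dB): F_i = 10^(NF_i/10), G_i = 10^(G_i,dB/10)
  Stage 1: F_1 = 10^(0.968/10) = 1.250, G_1 = 10^(−0.968/10) = 0.8002
  Stage 2: F_2 = 10^(1.97/10) = 1.574, G_2 = 10^(−1.97/10) = 0.6353
  Stage 3: F_3 = 10^(1.20/10) = 1.318, G_3 = 10^(15.8/10) = 38.02
Friis cascade:
  F = 1.250 + (1.574 − 1)/0.8002 + (1.318 − 1)/0.5084 = 2.593
NF = 10 log₁₀(2.593) = 4.14 dB

4.14 dB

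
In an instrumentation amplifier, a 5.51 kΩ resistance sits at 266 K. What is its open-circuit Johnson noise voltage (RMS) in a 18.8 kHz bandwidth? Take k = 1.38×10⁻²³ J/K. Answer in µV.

1.23 µV

V_n = √(4kTRB)
4kTRB = 4 × 1.38×10⁻²³ × 266 × 5.51×10³ × 1.88×10⁴ = 1.52×10⁻¹² V²
V_n = √(1.52×10⁻¹²) = 1.23×10⁻⁶ V = 1.23 µV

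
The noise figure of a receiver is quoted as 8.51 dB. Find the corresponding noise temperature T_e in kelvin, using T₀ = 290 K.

F = 10^(8.51/10) = 7.09578
T_e = (F − 1)·T₀ = (7.09578 − 1) × 290 = 1768 K

1768 K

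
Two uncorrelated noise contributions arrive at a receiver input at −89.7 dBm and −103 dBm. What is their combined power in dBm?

Convert to linear, add, convert back:
P₁ = 1.07×10⁻¹² W, P₂ = 5.01×10⁻¹⁴ W
P_tot = 1.12×10⁻¹² W → 10 log₁₀(P_tot / 10⁻³) = −89.5 dBm

−89.5 dBm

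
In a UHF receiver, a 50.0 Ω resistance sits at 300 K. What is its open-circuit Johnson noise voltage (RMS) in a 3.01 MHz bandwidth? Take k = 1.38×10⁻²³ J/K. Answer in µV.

1.58 µV

V_n = √(4kTRB)
4kTRB = 4 × 1.38×10⁻²³ × 300 × 5.00×10¹ × 3.01×10⁶ = 2.49×10⁻¹² V²
V_n = √(2.49×10⁻¹²) = 1.58×10⁻⁶ V = 1.58 µV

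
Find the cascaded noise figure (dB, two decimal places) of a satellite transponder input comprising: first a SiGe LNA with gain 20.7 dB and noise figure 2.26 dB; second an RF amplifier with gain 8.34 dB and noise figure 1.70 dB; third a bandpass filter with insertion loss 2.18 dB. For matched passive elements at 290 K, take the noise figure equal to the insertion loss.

Convert to linear (a loss of L dB is a gain of −L dB): F_i = 10^(NF_i/10), G_i = 10^(G_i,dB/10)
  Stage 1: F_1 = 10^(2.26/10) = 1.683, G_1 = 10^(20.7/10) = 117.5
  Stage 2: F_2 = 10^(1.70/10) = 1.479, G_2 = 10^(8.34/10) = 6.823
  Stage 3: F_3 = 10^(2.18/10) = 1.652, G_3 = 10^(−2.18/10) = 0.6053
Friis cascade:
  F = 1.683 + (1.479 − 1)/117.5 + (1.652 − 1)/801.7 = 1.688
NF = 10 log₁₀(1.688) = 2.27 dB

2.27 dB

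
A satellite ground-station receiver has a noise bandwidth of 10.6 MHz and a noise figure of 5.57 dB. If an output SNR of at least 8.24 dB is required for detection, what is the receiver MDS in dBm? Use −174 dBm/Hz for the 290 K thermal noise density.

Sensitivity = −174 + 10 log₁₀(B) + NF + SNR_min
= −174 + 70.25 + 5.57 + 8.24
= −89.94 dBm → −89.9 dBm

−89.9 dBm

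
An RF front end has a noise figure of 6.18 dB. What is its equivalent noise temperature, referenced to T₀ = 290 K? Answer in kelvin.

913 K

F = 10^(6.18/10) = 4.14954
T_e = (F − 1)·T₀ = (4.14954 − 1) × 290 = 913 K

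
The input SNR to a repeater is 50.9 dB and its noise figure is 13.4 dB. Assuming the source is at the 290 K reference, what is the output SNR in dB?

By definition F = SNR_in/SNR_out, so in dB: SNR_out = SNR_in − NF
SNR_out = 50.9 − 13.4 = 37.5 dB

37.5 dB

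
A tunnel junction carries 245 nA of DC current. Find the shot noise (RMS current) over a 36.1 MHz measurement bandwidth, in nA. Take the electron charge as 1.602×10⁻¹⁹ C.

I_n = √(2qI·B)
2qI·B = 2 × 1.602×10⁻¹⁹ × 2.45×10⁻⁷ × 3.61×10⁷ = 2.83×10⁻¹⁸ A²
I_n = √(2.83×10⁻¹⁸) = 1.68×10⁻⁹ A = 1.68 nA

1.68 nA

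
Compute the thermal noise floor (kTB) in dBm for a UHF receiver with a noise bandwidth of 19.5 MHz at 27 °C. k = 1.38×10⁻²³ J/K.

T = 27 °C + 273.15 = 300.15 K
P_n = kTB = 1.38×10⁻²³ × 300.15 × 1.95×10⁷ = 8.08×10⁻¹⁴ W
In dBm: 10 log₁₀(8.08×10⁻¹⁴ / 10⁻³) = −100.9 dBm

−100.9 dBm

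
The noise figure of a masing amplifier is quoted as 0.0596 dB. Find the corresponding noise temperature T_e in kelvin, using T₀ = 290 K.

4.01 K

F = 10^(0.0596/10) = 1.01382
T_e = (F − 1)·T₀ = (1.01382 − 1) × 290 = 4.01 K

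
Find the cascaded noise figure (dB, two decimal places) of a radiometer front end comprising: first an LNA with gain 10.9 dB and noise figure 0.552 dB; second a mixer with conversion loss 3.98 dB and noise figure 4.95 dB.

1.17 dB

Convert to linear (a loss of L dB is a gain of −L dB): F_i = 10^(NF_i/10), G_i = 10^(G_i,dB/10)
  Stage 1: F_1 = 10^(0.552/10) = 1.136, G_1 = 10^(10.9/10) = 12.30
  Stage 2: F_2 = 10^(4.95/10) = 3.126, G_2 = 10^(−3.98/10) = 0.3999
Friis cascade:
  F = 1.136 + (3.126 − 1)/12.30 = 1.308
NF = 10 log₁₀(1.308) = 1.17 dB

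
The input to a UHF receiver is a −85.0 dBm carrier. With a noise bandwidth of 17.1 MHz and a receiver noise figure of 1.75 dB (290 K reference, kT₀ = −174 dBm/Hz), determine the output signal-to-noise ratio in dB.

14.9 dB

Noise floor: N = −174 + 10 log₁₀(B) + NF
10 log₁₀(1.71×10⁷) = 72.33 dB
N = −174 + 72.33 + 1.75 = −99.92 dBm
SNR = P_sig − N = −85.0 − (−99.92) = 14.92 dB → 14.9 dB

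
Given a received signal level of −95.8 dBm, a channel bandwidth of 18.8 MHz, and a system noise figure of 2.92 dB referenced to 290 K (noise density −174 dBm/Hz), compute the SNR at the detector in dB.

2.5 dB

Noise floor: N = −174 + 10 log₁₀(B) + NF
10 log₁₀(1.88×10⁷) = 72.74 dB
N = −174 + 72.74 + 2.92 = −98.34 dBm
SNR = P_sig − N = −95.8 − (−98.34) = 2.54 dB → 2.5 dB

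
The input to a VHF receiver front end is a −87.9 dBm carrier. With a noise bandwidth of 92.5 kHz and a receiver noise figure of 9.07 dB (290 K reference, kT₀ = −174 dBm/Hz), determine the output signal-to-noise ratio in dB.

27.4 dB

Noise floor: N = −174 + 10 log₁₀(B) + NF
10 log₁₀(9.25×10⁴) = 49.66 dB
N = −174 + 49.66 + 9.07 = −115.27 dBm
SNR = P_sig − N = −87.9 − (−115.27) = 27.37 dB → 27.4 dB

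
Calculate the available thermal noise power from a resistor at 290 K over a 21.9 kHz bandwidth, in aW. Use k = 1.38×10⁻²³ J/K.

P_n = kTB = 1.38×10⁻²³ × 290 × 2.19×10⁴ = 8.76×10⁻¹⁷ W = 87.6 aW

87.6 aW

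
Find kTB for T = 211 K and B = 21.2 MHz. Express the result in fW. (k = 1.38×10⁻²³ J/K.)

61.7 fW

P_n = kTB = 1.38×10⁻²³ × 211 × 2.12×10⁷ = 6.17×10⁻¹⁴ W = 61.7 fW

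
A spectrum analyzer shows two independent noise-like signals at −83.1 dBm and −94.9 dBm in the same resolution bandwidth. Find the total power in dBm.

Convert to linear, add, convert back:
P₁ = 4.90×10⁻¹² W, P₂ = 3.24×10⁻¹³ W
P_tot = 5.22×10⁻¹² W → 10 log₁₀(P_tot / 10⁻³) = −82.8 dBm

−82.8 dBm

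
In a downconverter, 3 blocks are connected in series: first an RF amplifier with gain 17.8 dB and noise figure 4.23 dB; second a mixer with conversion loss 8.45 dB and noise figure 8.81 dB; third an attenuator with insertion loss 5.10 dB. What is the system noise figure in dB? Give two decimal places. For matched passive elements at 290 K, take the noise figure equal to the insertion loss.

4.80 dB

Convert to linear (a loss of L dB is a gain of −L dB): F_i = 10^(NF_i/10), G_i = 10^(G_i,dB/10)
  Stage 1: F_1 = 10^(4.23/10) = 2.649, G_1 = 10^(17.8/10) = 60.26
  Stage 2: F_2 = 10^(8.81/10) = 7.603, G_2 = 10^(−8.45/10) = 0.1429
  Stage 3: F_3 = 10^(5.10/10) = 3.236, G_3 = 10^(−5.10/10) = 0.3090
Friis cascade:
  F = 2.649 + (7.603 − 1)/60.26 + (3.236 − 1)/8.610 = 3.018
NF = 10 log₁₀(3.018) = 4.80 dB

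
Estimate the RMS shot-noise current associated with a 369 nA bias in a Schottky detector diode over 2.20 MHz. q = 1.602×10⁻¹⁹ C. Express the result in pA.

I_n = √(2qI·B)
2qI·B = 2 × 1.602×10⁻¹⁹ × 3.69×10⁻⁷ × 2.20×10⁶ = 2.60×10⁻¹⁹ A²
I_n = √(2.60×10⁻¹⁹) = 5.10×10⁻¹⁰ A = 510 pA

510 pA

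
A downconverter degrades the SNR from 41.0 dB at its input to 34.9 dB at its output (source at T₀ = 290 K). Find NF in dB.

NF (dB) = SNR_in(dB) − SNR_out(dB) when the source is at T₀
NF = 41.0 − 34.9 = 6.1 dB

6.1 dB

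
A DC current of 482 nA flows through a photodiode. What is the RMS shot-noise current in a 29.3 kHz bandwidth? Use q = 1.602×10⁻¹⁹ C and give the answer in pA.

67.3 pA

I_n = √(2qI·B)
2qI·B = 2 × 1.602×10⁻¹⁹ × 4.82×10⁻⁷ × 2.93×10⁴ = 4.52×10⁻²¹ A²
I_n = √(4.52×10⁻²¹) = 6.73×10⁻¹¹ A = 67.3 pA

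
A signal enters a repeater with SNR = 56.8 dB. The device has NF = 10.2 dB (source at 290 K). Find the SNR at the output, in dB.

By definition F = SNR_in/SNR_out, so in dB: SNR_out = SNR_in − NF
SNR_out = 56.8 − 10.2 = 46.6 dB

46.6 dB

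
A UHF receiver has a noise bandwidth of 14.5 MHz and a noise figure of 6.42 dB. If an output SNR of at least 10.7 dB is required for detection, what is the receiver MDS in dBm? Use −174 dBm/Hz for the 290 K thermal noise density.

−85.3 dBm

Sensitivity = −174 + 10 log₁₀(B) + NF + SNR_min
= −174 + 71.61 + 6.42 + 10.7
= −85.27 dBm → −85.3 dBm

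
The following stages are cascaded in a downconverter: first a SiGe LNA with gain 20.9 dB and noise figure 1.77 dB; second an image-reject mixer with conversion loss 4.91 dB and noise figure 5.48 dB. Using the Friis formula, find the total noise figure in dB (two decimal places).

Convert to linear (a loss of L dB is a gain of −L dB): F_i = 10^(NF_i/10), G_i = 10^(G_i,dB/10)
  Stage 1: F_1 = 10^(1.77/10) = 1.503, G_1 = 10^(20.9/10) = 123.0
  Stage 2: F_2 = 10^(5.48/10) = 3.532, G_2 = 10^(−4.91/10) = 0.3228
Friis cascade:
  F = 1.503 + (3.532 − 1)/123.0 = 1.524
NF = 10 log₁₀(1.524) = 1.83 dB

1.83 dB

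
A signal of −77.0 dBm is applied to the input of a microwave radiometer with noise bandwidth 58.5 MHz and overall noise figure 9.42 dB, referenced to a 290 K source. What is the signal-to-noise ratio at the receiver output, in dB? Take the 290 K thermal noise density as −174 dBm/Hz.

Noise floor: N = −174 + 10 log₁₀(B) + NF
10 log₁₀(5.85×10⁷) = 77.67 dB
N = −174 + 77.67 + 9.42 = −86.91 dBm
SNR = P_sig − N = −77.0 − (−86.91) = 9.91 dB → 9.9 dB

9.9 dB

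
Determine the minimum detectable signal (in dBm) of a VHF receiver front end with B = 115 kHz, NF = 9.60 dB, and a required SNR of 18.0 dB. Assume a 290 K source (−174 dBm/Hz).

Sensitivity = −174 + 10 log₁₀(B) + NF + SNR_min
= −174 + 50.61 + 9.60 + 18.0
= −95.79 dBm → −95.8 dBm

−95.8 dBm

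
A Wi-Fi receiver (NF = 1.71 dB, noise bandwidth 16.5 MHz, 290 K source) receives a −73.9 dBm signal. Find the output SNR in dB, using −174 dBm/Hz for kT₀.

Noise floor: N = −174 + 10 log₁₀(B) + NF
10 log₁₀(1.65×10⁷) = 72.17 dB
N = −174 + 72.17 + 1.71 = −100.12 dBm
SNR = P_sig − N = −73.9 − (−100.12) = 26.22 dB → 26.2 dB

26.2 dB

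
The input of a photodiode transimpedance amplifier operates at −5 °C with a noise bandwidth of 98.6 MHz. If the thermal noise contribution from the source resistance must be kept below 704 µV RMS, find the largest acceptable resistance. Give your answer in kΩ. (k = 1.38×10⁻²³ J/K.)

340 kΩ

T = −5 °C + 273.15 = 268.15 K
Johnson–Nyquist: V_n = √(4kTRB) ⇒ R = V_n² / (4kTB)
4kTB = 4 × 1.38×10⁻²³ × 268.15 × 9.86×10⁷ = 1.46×10⁻¹²
R = (7.04×10⁻⁴)² / 1.46×10⁻¹² = 3.40×10⁵ Ω = 340 kΩ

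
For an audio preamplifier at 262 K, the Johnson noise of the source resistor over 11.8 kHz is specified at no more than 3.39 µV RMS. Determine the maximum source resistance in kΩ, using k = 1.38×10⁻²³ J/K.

Johnson–Nyquist: V_n = √(4kTRB) ⇒ R = V_n² / (4kTB)
4kTB = 4 × 1.38×10⁻²³ × 262 × 1.18×10⁴ = 1.71×10⁻¹⁶
R = (3.39×10⁻⁶)² / 1.71×10⁻¹⁶ = 6.73×10⁴ Ω = 67.3 kΩ

67.3 kΩ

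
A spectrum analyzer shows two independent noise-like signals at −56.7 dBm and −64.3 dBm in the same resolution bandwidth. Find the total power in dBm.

−56.0 dBm

Convert to linear, add, convert back:
P₁ = 2.14×10⁻⁹ W, P₂ = 3.72×10⁻¹⁰ W
P_tot = 2.51×10⁻⁹ W → 10 log₁₀(P_tot / 10⁻³) = −56.0 dBm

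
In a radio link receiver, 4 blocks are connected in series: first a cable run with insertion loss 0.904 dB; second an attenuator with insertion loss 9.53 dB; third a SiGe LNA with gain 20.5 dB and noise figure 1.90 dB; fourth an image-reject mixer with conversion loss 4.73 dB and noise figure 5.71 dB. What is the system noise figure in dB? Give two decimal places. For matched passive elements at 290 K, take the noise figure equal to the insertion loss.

12.40 dB

Convert to linear (a loss of L dB is a gain of −L dB): F_i = 10^(NF_i/10), G_i = 10^(G_i,dB/10)
  Stage 1: F_1 = 10^(0.904/10) = 1.231, G_1 = 10^(−0.904/10) = 0.8121
  Stage 2: F_2 = 10^(9.53/10) = 8.974, G_2 = 10^(−9.53/10) = 0.1114
  Stage 3: F_3 = 10^(1.90/10) = 1.549, G_3 = 10^(20.5/10) = 112.2
  Stage 4: F_4 = 10^(5.71/10) = 3.724, G_4 = 10^(−4.73/10) = 0.3365
Friis cascade:
  F = 1.231 + (8.974 − 1)/0.8121 + (1.549 − 1)/0.09049 + (3.724 − 1)/10.15 = 17.38
NF = 10 log₁₀(17.38) = 12.40 dB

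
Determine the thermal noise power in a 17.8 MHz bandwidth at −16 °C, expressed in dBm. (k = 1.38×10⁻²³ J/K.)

T = −16 °C + 273.15 = 257.15 K
P_n = kTB = 1.38×10⁻²³ × 257.15 × 1.78×10⁷ = 6.32×10⁻¹⁴ W
In dBm: 10 log₁₀(6.32×10⁻¹⁴ / 10⁻³) = −102.0 dBm

−102.0 dBm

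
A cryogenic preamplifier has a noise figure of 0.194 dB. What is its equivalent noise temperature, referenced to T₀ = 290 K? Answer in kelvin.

F = 10^(0.194/10) = 1.04568
T_e = (F − 1)·T₀ = (1.04568 − 1) × 290 = 13.2 K

13.2 K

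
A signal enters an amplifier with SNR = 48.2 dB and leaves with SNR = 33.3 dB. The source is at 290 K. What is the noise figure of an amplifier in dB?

NF (dB) = SNR_in(dB) − SNR_out(dB) when the source is at T₀
NF = 48.2 − 33.3 = 14.9 dB

14.9 dB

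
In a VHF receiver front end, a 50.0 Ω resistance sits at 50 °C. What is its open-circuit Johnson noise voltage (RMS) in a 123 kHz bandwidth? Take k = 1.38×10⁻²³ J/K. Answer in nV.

331 nV

T = 50 °C + 273.15 = 323.15 K
V_n = √(4kTRB)
4kTRB = 4 × 1.38×10⁻²³ × 323.15 × 5.00×10¹ × 1.23×10⁵ = 1.10×10⁻¹³ V²
V_n = √(1.10×10⁻¹³) = 3.31×10⁻⁷ V = 331 nV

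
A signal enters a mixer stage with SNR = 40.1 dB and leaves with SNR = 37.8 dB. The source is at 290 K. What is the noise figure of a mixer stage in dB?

NF (dB) = SNR_in(dB) − SNR_out(dB) when the source is at T₀
NF = 40.1 − 37.8 = 2.3 dB

2.3 dB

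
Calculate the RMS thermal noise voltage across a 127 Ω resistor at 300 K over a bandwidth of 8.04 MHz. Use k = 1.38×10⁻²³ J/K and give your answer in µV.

4.11 µV

V_n = √(4kTRB)
4kTRB = 4 × 1.38×10⁻²³ × 300 × 1.27×10² × 8.04×10⁶ = 1.69×10⁻¹¹ V²
V_n = √(1.69×10⁻¹¹) = 4.11×10⁻⁶ V = 4.11 µV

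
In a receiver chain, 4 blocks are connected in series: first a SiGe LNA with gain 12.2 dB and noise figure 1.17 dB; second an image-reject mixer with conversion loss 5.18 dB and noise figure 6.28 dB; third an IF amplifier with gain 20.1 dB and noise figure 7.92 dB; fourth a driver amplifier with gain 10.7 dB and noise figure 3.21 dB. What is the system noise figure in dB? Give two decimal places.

4.05 dB

Convert to linear (a loss of L dB is a gain of −L dB): F_i = 10^(NF_i/10), G_i = 10^(G_i,dB/10)
  Stage 1: F_1 = 10^(1.17/10) = 1.309, G_1 = 10^(12.2/10) = 16.60
  Stage 2: F_2 = 10^(6.28/10) = 4.246, G_2 = 10^(−5.18/10) = 0.3034
  Stage 3: F_3 = 10^(7.92/10) = 6.194, G_3 = 10^(20.1/10) = 102.3
  Stage 4: F_4 = 10^(3.21/10) = 2.094, G_4 = 10^(10.7/10) = 11.75
Friis cascade:
  F = 1.309 + (4.246 − 1)/16.60 + (6.194 − 1)/5.035 + (2.094 − 1)/515.2 = 2.539
NF = 10 log₁₀(2.539) = 4.05 dB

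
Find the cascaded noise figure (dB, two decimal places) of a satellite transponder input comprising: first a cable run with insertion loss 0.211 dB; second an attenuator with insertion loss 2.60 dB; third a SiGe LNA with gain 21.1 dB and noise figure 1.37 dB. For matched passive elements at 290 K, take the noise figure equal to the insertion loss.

Convert to linear (a loss of L dB is a gain of −L dB): F_i = 10^(NF_i/10), G_i = 10^(G_i,dB/10)
  Stage 1: F_1 = 10^(0.211/10) = 1.050, G_1 = 10^(−0.211/10) = 0.9526
  Stage 2: F_2 = 10^(2.60/10) = 1.820, G_2 = 10^(−2.60/10) = 0.5495
  Stage 3: F_3 = 10^(1.37/10) = 1.371, G_3 = 10^(21.1/10) = 128.8
Friis cascade:
  F = 1.050 + (1.820 − 1)/0.9526 + (1.371 − 1)/0.5235 = 2.619
NF = 10 log₁₀(2.619) = 4.18 dB

4.18 dB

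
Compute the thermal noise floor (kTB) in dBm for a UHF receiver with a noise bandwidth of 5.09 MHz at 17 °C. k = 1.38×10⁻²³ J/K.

−106.9 dBm

T = 17 °C + 273.15 = 290.15 K
P_n = kTB = 1.38×10⁻²³ × 290.15 × 5.09×10⁶ = 2.04×10⁻¹⁴ W
In dBm: 10 log₁₀(2.04×10⁻¹⁴ / 10⁻³) = −106.9 dBm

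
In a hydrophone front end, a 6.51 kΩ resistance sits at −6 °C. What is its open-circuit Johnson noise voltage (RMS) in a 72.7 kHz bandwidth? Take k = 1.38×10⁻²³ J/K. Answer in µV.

T = −6 °C + 273.15 = 267.15 K
V_n = √(4kTRB)
4kTRB = 4 × 1.38×10⁻²³ × 267.15 × 6.51×10³ × 7.27×10⁴ = 6.98×10⁻¹² V²
V_n = √(6.98×10⁻¹²) = 2.64×10⁻⁶ V = 2.64 µV

2.64 µV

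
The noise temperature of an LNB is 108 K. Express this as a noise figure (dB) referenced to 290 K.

F = 1 + T_e/T₀ = 1 + 108/290 = 1.37241
NF = 10 log₁₀(1.37241) = 1.37 dB

1.37 dB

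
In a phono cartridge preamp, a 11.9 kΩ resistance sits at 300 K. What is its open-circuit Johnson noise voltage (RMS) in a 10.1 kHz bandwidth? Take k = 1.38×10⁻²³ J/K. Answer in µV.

V_n = √(4kTRB)
4kTRB = 4 × 1.38×10⁻²³ × 300 × 1.19×10⁴ × 1.01×10⁴ = 1.99×10⁻¹² V²
V_n = √(1.99×10⁻¹²) = 1.41×10⁻⁶ V = 1.41 µV

1.41 µV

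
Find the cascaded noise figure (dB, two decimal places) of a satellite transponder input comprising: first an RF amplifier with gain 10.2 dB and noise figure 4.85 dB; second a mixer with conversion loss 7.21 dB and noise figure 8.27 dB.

5.56 dB

Convert to linear (a loss of L dB is a gain of −L dB): F_i = 10^(NF_i/10), G_i = 10^(G_i,dB/10)
  Stage 1: F_1 = 10^(4.85/10) = 3.055, G_1 = 10^(10.2/10) = 10.47
  Stage 2: F_2 = 10^(8.27/10) = 6.714, G_2 = 10^(−7.21/10) = 0.1901
Friis cascade:
  F = 3.055 + (6.714 − 1)/10.47 = 3.601
NF = 10 log₁₀(3.601) = 5.56 dB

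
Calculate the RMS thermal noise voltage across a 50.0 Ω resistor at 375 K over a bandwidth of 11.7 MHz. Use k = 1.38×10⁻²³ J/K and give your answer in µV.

3.48 µV

V_n = √(4kTRB)
4kTRB = 4 × 1.38×10⁻²³ × 375 × 5.00×10¹ × 1.17×10⁷ = 1.21×10⁻¹¹ V²
V_n = √(1.21×10⁻¹¹) = 3.48×10⁻⁶ V = 3.48 µV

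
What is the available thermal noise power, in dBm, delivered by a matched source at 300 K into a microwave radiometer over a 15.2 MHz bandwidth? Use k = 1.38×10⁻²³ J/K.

P_n = kTB = 1.38×10⁻²³ × 300 × 1.52×10⁷ = 6.29×10⁻¹⁴ W
In dBm: 10 log₁₀(6.29×10⁻¹⁴ / 10⁻³) = −102.0 dBm

−102.0 dBm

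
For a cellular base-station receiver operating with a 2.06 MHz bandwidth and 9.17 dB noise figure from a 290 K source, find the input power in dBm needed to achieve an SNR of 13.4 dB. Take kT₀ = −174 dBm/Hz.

−88.3 dBm

Sensitivity = −174 + 10 log₁₀(B) + NF + SNR_min
= −174 + 63.14 + 9.17 + 13.4
= −88.29 dBm → −88.3 dBm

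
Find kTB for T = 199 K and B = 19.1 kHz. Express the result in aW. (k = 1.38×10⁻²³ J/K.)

P_n = kTB = 1.38×10⁻²³ × 199 × 1.91×10⁴ = 5.25×10⁻¹⁷ W = 52.5 aW

52.5 aW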